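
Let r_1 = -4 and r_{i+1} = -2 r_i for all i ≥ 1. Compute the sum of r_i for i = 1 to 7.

r_2 = -2*(-4) = 8
r_3 = -2*8 = -16
r_4 = -2*(-16) = 32
r_5 = -2*32 = -64
r_6 = -2*(-64) = 128
r_7 = -2*128 = -256
Sum = (-4) + 8 + (-16) + 32 + (-64) + 128 + (-256) = -172

-172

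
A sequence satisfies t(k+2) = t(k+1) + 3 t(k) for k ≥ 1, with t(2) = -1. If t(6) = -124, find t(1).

Let t(1) = x.
t(3) = -1 + 3x
t(4) = -4 + 3x
t(5) = -7 + 12x
t(6) = -19 + 21x
So -19 + 21x = -124, giving x = -5.

-5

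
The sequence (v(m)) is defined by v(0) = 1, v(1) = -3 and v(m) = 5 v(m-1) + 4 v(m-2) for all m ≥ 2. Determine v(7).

v(2) = 5(-3) + 4(1) = -11
v(3) = 5(-11) + 4(-3) = -67
v(4) = 5(-67) + 4(-11) = -379
v(5) = 5(-379) + 4(-67) = -2163
v(6) = 5(-2163) + 4(-379) = -12331
v(7) = 5(-12331) + 4(-2163) = -70307

-70307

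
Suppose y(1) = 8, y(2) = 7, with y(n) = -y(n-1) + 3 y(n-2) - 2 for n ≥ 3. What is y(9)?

y(3) = -7 + 3(8) - 2 = 15
y(4) = -15 + 3(7) - 2 = 4
y(5) = -4 + 3(15) - 2 = 39
y(6) = -39 + 3(4) - 2 = -29
y(7) = -(-29) + 3(39) - 2 = 144
y(8) = -144 + 3(-29) - 2 = -233
y(9) = -(-233) + 3(144) - 2 = 663

663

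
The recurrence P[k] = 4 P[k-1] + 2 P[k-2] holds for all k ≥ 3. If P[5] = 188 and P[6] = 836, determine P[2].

1

Rearranging, P[k-2] = (P[k] - 4 P[k-1]) / 2.
P[4] = (836 - 4*188) / 2 = 84/2 = 42
P[3] = (188 - 4*42) / 2 = 20/2 = 10
P[2] = (42 - 4*10) / 2 = 2/2 = 1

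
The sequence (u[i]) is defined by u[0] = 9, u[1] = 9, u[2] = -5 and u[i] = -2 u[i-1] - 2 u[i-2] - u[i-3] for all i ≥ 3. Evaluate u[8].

u[3] = -2·(-5) - 2·9 - 9 = -17
u[4] = -2·(-17) - 2·(-5) - 9 = 35
u[5] = -2·35 - 2·(-17) - (-5) = -31
u[6] = -2·(-31) - 2·35 - (-17) = 9
u[7] = -2·9 - 2·(-31) - 35 = 9
u[8] = -2·9 - 2·9 - (-31) = -5

-5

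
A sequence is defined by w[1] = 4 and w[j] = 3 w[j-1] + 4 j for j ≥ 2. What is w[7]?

w[2] = 3(4) + 8 = 20
w[3] = 3(20) + 12 = 72
w[4] = 3(72) + 16 = 232
w[5] = 3(232) + 20 = 716
w[6] = 3(716) + 24 = 2172
w[7] = 3(2172) + 28 = 6544

6544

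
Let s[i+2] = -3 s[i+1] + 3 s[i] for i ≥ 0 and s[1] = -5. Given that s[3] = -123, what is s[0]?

7

Let s[0] = v.
s[2] = 15 + 3v
s[3] = -60 - 9v
So -60 - 9v = -123, giving v = 7.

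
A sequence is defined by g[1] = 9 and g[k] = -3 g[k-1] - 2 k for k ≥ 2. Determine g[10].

g[2] = -3·9 - 4 = -31
g[3] = -3·(-31) - 6 = 87
g[4] = -3·87 - 8 = -269
g[5] = -3·(-269) - 10 = 797
g[6] = -3·797 - 12 = -2403
g[7] = -3·(-2403) - 14 = 7195
g[8] = -3·7195 - 16 = -21601
g[9] = -3·(-21601) - 18 = 64785
g[10] = -3·64785 - 20 = -194375

-194375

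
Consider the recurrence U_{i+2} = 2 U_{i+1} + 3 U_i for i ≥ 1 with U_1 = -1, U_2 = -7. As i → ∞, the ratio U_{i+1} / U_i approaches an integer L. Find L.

3

The characteristic equation is r^2 - 2r - 3 = 0, which factors as (r - 3)(r + 1) = 0.
So the roots are 3 and -1. Since |3| > |-1| and the coefficient of 3^i is non-zero, the ratio tends to 3.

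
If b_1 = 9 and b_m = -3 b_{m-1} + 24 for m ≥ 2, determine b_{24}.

The fixed point is 24/(1 + 3) = 6, so b_m - 6 = -3(b_{m-1} - 6).
Hence b_m = 3·(-3)^{m-1} + 6.
b_{24} = 3·(-3)^{23} + 6 = 3·-94143178827 + 6 = -282429536475.

-282429536475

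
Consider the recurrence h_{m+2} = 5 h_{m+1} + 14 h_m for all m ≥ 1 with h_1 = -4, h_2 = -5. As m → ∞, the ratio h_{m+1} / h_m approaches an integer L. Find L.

7

The characteristic equation is r^2 - 5r - 14 = 0, which factors as (r - 7)(r + 2) = 0.
So the roots are 7 and -2. Since |7| > |-2| and the coefficient of 7^m is non-zero, the ratio tends to 7.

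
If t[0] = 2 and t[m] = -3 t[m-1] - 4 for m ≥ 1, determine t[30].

The fixed point is -4/(1 + 3) = -1, so t[m] + 1 = -3(t[m-1] + 1).
Hence t[m] = 3·(-3)^m - 1.
t[30] = 3·(-3)^{30} - 1 = 3·205891132094649 - 1 = 617673396283946.

617673396283946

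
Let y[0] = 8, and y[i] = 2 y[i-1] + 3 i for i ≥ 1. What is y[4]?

y[1] = 2·8 + 3 = 19
y[2] = 2·19 + 6 = 44
y[3] = 2·44 + 9 = 97
y[4] = 2·97 + 12 = 206

206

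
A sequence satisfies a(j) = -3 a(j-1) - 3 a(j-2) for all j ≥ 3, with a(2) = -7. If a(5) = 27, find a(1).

Let a(1) = x.
a(3) = 21 - 3x
a(4) = -42 + 9x
a(5) = 63 - 18x
So 63 - 18x = 27, giving x = 2.

2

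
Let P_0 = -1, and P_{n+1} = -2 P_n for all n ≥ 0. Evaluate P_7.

128

P_1 = -2(-1) = 2
P_2 = -2(2) = -4
P_3 = -2(-4) = 8
P_4 = -2(8) = -16
P_5 = -2(-16) = 32
P_6 = -2(32) = -64
P_7 = -2(-64) = 128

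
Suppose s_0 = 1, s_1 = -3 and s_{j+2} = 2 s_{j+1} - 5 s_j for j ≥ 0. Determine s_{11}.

11753

s_2 = 2(-3) - 5(1) = -11
s_3 = 2(-11) - 5(-3) = -7
s_4 = 2(-7) - 5(-11) = 41
s_5 = 2(41) - 5(-7) = 117
s_6 = 2(117) - 5(41) = 29
s_7 = 2(29) - 5(117) = -527
s_8 = 2(-527) - 5(29) = -1199
s_9 = 2(-1199) - 5(-527) = 237
s_{10} = 2(237) - 5(-1199) = 6469
s_{11} = 2(6469) - 5(237) = 11753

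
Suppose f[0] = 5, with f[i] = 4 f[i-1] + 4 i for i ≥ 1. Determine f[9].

1776740

f[1] = 4·5 + 4 = 24
f[2] = 4·24 + 8 = 104
f[3] = 4·104 + 12 = 428
f[4] = 4·428 + 16 = 1728
f[5] = 4·1728 + 20 = 6932
f[6] = 4·6932 + 24 = 27752
f[7] = 4·27752 + 28 = 111036
f[8] = 4·111036 + 32 = 444176
f[9] = 4·444176 + 36 = 1776740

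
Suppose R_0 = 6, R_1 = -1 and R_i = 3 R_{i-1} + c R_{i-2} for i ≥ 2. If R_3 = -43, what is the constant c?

R_2 = -3 + 6c
R_3 = -9 + 17c
So -9 + 17c = -43, giving c = -2.

-2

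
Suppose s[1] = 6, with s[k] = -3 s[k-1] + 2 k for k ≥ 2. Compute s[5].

s[2] = -3*6 + 4 = -14
s[3] = -3*(-14) + 6 = 48
s[4] = -3*48 + 8 = -136
s[5] = -3*(-136) + 10 = 418

418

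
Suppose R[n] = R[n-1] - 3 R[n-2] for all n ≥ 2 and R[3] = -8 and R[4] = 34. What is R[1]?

Rearranging, R[n-2] = (R[n] - R[n-1]) / -3.
R[2] = (34 - (-8)) / -3 = 42/-3 = -14
R[1] = (-8 - (-14)) / -3 = 6/-3 = -2

-2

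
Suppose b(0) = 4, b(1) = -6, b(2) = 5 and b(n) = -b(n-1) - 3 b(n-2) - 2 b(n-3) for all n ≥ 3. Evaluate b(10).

b(3) = -5 - 3·(-6) - 2·4 = 5
b(4) = -5 - 3·5 - 2·(-6) = -8
b(5) = -(-8) - 3·5 - 2·5 = -17
b(6) = -(-17) - 3·(-8) - 2·5 = 31
b(7) = -31 - 3·(-17) - 2·(-8) = 36
b(8) = -36 - 3·31 - 2·(-17) = -95
b(9) = -(-95) - 3·36 - 2·31 = -75
b(10) = -(-75) - 3·(-95) - 2·36 = 288

288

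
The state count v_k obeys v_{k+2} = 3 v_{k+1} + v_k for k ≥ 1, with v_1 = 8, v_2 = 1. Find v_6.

373

v_3 = 3(1) + 8 = 11
v_4 = 3(11) + 1 = 34
v_5 = 3(34) + 11 = 113
v_6 = 3(113) + 34 = 373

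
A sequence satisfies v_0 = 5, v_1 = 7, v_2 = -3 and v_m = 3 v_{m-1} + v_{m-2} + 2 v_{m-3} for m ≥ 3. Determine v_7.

v_3 = 3(-3) + 7 + 2(5) = 8
v_4 = 3(8) + (-3) + 2(7) = 35
v_5 = 3(35) + 8 + 2(-3) = 107
v_6 = 3(107) + 35 + 2(8) = 372
v_7 = 3(372) + 107 + 2(35) = 1293

1293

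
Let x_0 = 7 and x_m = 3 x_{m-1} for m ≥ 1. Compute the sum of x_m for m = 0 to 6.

x_1 = 3*7 = 21
x_2 = 3*21 = 63
x_3 = 3*63 = 189
x_4 = 3*189 = 567
x_5 = 3*567 = 1701
x_6 = 3*1701 = 5103
Sum = 7 + 21 + 63 + 189 + 567 + 1701 + 5103 = 7651

7651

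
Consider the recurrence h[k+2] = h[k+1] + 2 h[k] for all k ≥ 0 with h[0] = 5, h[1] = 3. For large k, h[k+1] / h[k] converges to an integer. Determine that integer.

2

The characteristic equation is r^2 - r - 2 = 0, which factors as (r - 2)(r + 1) = 0.
So the roots are 2 and -1. Since |2| > |-1| and the coefficient of 2^k is non-zero, the ratio tends to 2.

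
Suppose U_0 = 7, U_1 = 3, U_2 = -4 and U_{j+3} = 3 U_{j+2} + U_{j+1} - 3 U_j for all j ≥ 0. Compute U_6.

-994

U_3 = 3(-4) + 3 - 3(7) = -30
U_4 = 3(-30) + (-4) - 3(3) = -103
U_5 = 3(-103) + (-30) - 3(-4) = -327
U_6 = 3(-327) + (-103) - 3(-30) = -994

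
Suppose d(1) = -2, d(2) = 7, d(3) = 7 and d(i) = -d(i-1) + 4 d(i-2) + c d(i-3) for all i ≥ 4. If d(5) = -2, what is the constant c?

-1

d(4) = 21 - 2c
d(5) = 7 + 9c
So 7 + 9c = -2, giving c = -1.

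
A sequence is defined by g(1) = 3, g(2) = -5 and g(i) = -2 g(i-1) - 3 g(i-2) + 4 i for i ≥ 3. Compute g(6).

g(3) = -2(-5) - 3(3) + 12 = 13
g(4) = -2(13) - 3(-5) + 16 = 5
g(5) = -2(5) - 3(13) + 20 = -29
g(6) = -2(-29) - 3(5) + 24 = 67

67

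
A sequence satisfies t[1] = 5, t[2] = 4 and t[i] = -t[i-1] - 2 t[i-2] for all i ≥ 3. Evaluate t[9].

t[3] = -4 - 2·5 = -14
t[4] = -(-14) - 2·4 = 6
t[5] = -6 - 2·(-14) = 22
t[6] = -22 - 2·6 = -34
t[7] = -(-34) - 2·22 = -10
t[8] = -(-10) - 2·(-34) = 78
t[9] = -78 - 2·(-10) = -58

-58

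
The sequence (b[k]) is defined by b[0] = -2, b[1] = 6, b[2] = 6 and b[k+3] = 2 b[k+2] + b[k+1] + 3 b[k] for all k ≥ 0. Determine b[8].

b[3] = 2(6) + 6 + 3(-2) = 12
b[4] = 2(12) + 6 + 3(6) = 48
b[5] = 2(48) + 12 + 3(6) = 126
b[6] = 2(126) + 48 + 3(12) = 336
b[7] = 2(336) + 126 + 3(48) = 942
b[8] = 2(942) + 336 + 3(126) = 2598

2598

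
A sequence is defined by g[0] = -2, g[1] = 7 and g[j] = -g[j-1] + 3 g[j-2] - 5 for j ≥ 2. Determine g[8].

g[2] = -7 + 3(-2) - 5 = -18
g[3] = -(-18) + 3(7) - 5 = 34
g[4] = -34 + 3(-18) - 5 = -93
g[5] = -(-93) + 3(34) - 5 = 190
g[6] = -190 + 3(-93) - 5 = -474
g[7] = -(-474) + 3(190) - 5 = 1039
g[8] = -1039 + 3(-474) - 5 = -2466

-2466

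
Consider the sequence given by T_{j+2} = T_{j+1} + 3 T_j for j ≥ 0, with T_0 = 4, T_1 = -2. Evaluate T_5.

46

T_2 = (-2) + 3(4) = 10
T_3 = 10 + 3(-2) = 4
T_4 = 4 + 3(10) = 34
T_5 = 34 + 3(4) = 46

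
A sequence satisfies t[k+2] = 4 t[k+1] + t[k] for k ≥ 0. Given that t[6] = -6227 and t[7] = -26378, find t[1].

Rearranging, t[k-2] = t[k] - 4 t[k-1].
t[5] = -26378 - 4*(-6227) = -1470
t[4] = -6227 - 4*(-1470) = -347
t[3] = -1470 - 4*(-347) = -82
t[2] = -347 - 4*(-82) = -19
t[1] = -82 - 4*(-19) = -6

-6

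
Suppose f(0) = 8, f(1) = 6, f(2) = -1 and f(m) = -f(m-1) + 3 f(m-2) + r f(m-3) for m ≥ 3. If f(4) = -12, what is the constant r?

-5

f(3) = 19 + 8r
f(4) = -22 - 2r
So -22 - 2r = -12, giving r = -5.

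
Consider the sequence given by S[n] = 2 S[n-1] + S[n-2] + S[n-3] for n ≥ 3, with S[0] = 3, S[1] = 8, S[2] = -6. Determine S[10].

-621

S[3] = 2*(-6) + 8 + 3 = -1
S[4] = 2*(-1) + (-6) + 8 = 0
S[5] = 2*0 + (-1) + (-6) = -7
S[6] = 2*(-7) + 0 + (-1) = -15
S[7] = 2*(-15) + (-7) + 0 = -37
S[8] = 2*(-37) + (-15) + (-7) = -96
S[9] = 2*(-96) + (-37) + (-15) = -244
S[10] = 2*(-244) + (-96) + (-37) = -621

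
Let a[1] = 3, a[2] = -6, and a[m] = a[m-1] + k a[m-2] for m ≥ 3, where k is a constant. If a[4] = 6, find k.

a[3] = -6 + 3k
a[4] = -6 - 3k
So -6 - 3k = 6, giving k = -4.

-4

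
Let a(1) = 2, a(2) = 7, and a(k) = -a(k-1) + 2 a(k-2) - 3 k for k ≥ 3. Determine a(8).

292

a(3) = -7 + 2(2) - 9 = -12
a(4) = -(-12) + 2(7) - 12 = 14
a(5) = -14 + 2(-12) - 15 = -53
a(6) = -(-53) + 2(14) - 18 = 63
a(7) = -63 + 2(-53) - 21 = -190
a(8) = -(-190) + 2(63) - 24 = 292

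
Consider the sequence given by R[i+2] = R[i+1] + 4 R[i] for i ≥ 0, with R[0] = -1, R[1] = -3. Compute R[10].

-13447

R[2] = (-3) + 4*(-1) = -7
R[3] = (-7) + 4*(-3) = -19
R[4] = (-19) + 4*(-7) = -47
R[5] = (-47) + 4*(-19) = -123
R[6] = (-123) + 4*(-47) = -311
R[7] = (-311) + 4*(-123) = -803
R[8] = (-803) + 4*(-311) = -2047
R[9] = (-2047) + 4*(-803) = -5259
R[10] = (-5259) + 4*(-2047) = -13447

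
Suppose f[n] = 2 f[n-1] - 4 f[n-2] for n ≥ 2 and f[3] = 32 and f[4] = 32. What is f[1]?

Rearranging, f[n-2] = (f[n] - 2 f[n-1]) / -4.
f[2] = (32 - 2(32)) / -4 = -32/-4 = 8
f[1] = (32 - 2(8)) / -4 = 16/-4 = -4

-4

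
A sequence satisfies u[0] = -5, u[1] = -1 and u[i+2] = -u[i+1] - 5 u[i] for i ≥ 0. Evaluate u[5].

u[2] = -(-1) - 5*(-5) = 26
u[3] = -26 - 5*(-1) = -21
u[4] = -(-21) - 5*26 = -109
u[5] = -(-109) - 5*(-21) = 214

214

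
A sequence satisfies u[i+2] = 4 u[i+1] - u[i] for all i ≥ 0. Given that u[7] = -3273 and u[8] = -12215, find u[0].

Rearranging, u[i-2] = -(u[i] - 4 u[i-1]).
u[6] = -(-12215 - 4*(-3273)) = -877
u[5] = -(-3273 - 4*(-877)) = -235
u[4] = -(-877 - 4*(-235)) = -63
u[3] = -(-235 - 4*(-63)) = -17
u[2] = -(-63 - 4*(-17)) = -5
u[1] = -(-17 - 4*(-5)) = -3
u[0] = -(-5 - 4*(-3)) = -7

-7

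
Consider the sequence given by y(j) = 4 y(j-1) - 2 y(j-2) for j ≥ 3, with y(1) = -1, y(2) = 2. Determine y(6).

y(3) = 4(2) - 2(-1) = 10
y(4) = 4(10) - 2(2) = 36
y(5) = 4(36) - 2(10) = 124
y(6) = 4(124) - 2(36) = 424

424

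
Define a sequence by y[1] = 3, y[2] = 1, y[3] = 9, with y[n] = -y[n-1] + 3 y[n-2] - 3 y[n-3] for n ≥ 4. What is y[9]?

1875

y[4] = -9 + 3(1) - 3(3) = -15
y[5] = -(-15) + 3(9) - 3(1) = 39
y[6] = -39 + 3(-15) - 3(9) = -111
y[7] = -(-111) + 3(39) - 3(-15) = 273
y[8] = -273 + 3(-111) - 3(39) = -723
y[9] = -(-723) + 3(273) - 3(-111) = 1875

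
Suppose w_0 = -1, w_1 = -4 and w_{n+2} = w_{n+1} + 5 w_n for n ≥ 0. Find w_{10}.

-36194

w_2 = (-4) + 5(-1) = -9
w_3 = (-9) + 5(-4) = -29
w_4 = (-29) + 5(-9) = -74
w_5 = (-74) + 5(-29) = -219
w_6 = (-219) + 5(-74) = -589
w_7 = (-589) + 5(-219) = -1684
w_8 = (-1684) + 5(-589) = -4629
w_9 = (-4629) + 5(-1684) = -13049
w_{10} = (-13049) + 5(-4629) = -36194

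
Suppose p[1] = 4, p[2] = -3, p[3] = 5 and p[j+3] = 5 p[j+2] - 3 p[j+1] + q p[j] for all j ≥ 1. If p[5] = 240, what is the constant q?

5

p[4] = 34 + 4q
p[5] = 155 + 17q
So 155 + 17q = 240, giving q = 5.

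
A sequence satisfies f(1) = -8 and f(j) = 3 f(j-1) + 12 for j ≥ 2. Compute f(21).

The fixed point is 12/(1 - 3) = -6, so f(j) + 6 = 3(f(j-1) + 6).
Hence f(j) = -2·3^{j-1} - 6.
f(21) = -2·3^{20} - 6 = -2·3486784401 - 6 = -6973568808.

-6973568808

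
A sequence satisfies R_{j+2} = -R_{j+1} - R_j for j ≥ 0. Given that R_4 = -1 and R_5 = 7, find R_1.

Rearranging, R_{j-2} = -(R_j + R_{j-1}).
R_3 = -(7 + (-1)) = -6
R_2 = -(-1 + (-6)) = 7
R_1 = -(-6 + 7) = -1

-1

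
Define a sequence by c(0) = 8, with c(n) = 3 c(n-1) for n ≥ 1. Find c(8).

52488

c(1) = 3·8 = 24
c(2) = 3·24 = 72
c(3) = 3·72 = 216
c(4) = 3·216 = 648
c(5) = 3·648 = 1944
c(6) = 3·1944 = 5832
c(7) = 3·5832 = 17496
c(8) = 3·17496 = 52488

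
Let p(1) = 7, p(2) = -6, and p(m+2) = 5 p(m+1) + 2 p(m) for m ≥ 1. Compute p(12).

p(3) = 5*(-6) + 2*7 = -16
p(4) = 5*(-16) + 2*(-6) = -92
p(5) = 5*(-92) + 2*(-16) = -492
p(6) = 5*(-492) + 2*(-92) = -2644
p(7) = 5*(-2644) + 2*(-492) = -14204
p(8) = 5*(-14204) + 2*(-2644) = -76308
p(9) = 5*(-76308) + 2*(-14204) = -409948
p(10) = 5*(-409948) + 2*(-76308) = -2202356
p(11) = 5*(-2202356) + 2*(-409948) = -11831676
p(12) = 5*(-11831676) + 2*(-2202356) = -63563092

-63563092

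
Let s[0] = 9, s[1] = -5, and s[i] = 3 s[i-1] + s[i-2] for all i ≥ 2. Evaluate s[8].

-8934

s[2] = 3(-5) + 9 = -6
s[3] = 3(-6) + (-5) = -23
s[4] = 3(-23) + (-6) = -75
s[5] = 3(-75) + (-23) = -248
s[6] = 3(-248) + (-75) = -819
s[7] = 3(-819) + (-248) = -2705
s[8] = 3(-2705) + (-819) = -8934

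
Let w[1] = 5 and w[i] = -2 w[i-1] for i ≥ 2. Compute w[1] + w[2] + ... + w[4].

w[2] = -2·5 = -10
w[3] = -2·(-10) = 20
w[4] = -2·20 = -40
Sum = 5 + (-10) + 20 + (-40) = -25

-25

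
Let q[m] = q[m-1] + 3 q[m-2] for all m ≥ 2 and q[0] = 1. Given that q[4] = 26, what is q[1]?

Let q[1] = x.
q[2] = 3 + x
q[3] = 3 + 4x
q[4] = 12 + 7x
So 12 + 7x = 26, giving x = 2.

2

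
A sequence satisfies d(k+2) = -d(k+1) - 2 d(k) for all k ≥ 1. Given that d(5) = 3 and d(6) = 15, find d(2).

3

Rearranging, d(k-2) = (d(k) + d(k-1)) / -2.
d(4) = (15 + 3) / -2 = 18/-2 = -9
d(3) = (3 + (-9)) / -2 = -6/-2 = 3
d(2) = (-9 + 3) / -2 = -6/-2 = 3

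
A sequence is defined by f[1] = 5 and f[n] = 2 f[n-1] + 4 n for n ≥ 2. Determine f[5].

244

f[2] = 2*5 + 8 = 18
f[3] = 2*18 + 12 = 48
f[4] = 2*48 + 16 = 112
f[5] = 2*112 + 20 = 244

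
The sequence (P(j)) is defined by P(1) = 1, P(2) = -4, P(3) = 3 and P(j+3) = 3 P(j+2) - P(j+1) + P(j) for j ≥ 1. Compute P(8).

724

P(4) = 3·3 - (-4) + 1 = 14
P(5) = 3·14 - 3 + (-4) = 35
P(6) = 3·35 - 14 + 3 = 94
P(7) = 3·94 - 35 + 14 = 261
P(8) = 3·261 - 94 + 35 = 724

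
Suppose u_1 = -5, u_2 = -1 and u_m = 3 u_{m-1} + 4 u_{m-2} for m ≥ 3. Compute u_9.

-78647

u_3 = 3(-1) + 4(-5) = -23
u_4 = 3(-23) + 4(-1) = -73
u_5 = 3(-73) + 4(-23) = -311
u_6 = 3(-311) + 4(-73) = -1225
u_7 = 3(-1225) + 4(-311) = -4919
u_8 = 3(-4919) + 4(-1225) = -19657
u_9 = 3(-19657) + 4(-4919) = -78647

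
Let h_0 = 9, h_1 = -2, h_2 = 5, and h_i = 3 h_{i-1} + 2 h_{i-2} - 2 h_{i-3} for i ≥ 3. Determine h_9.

h_3 = 3*5 + 2*(-2) - 2*9 = -7
h_4 = 3*(-7) + 2*5 - 2*(-2) = -7
h_5 = 3*(-7) + 2*(-7) - 2*5 = -45
h_6 = 3*(-45) + 2*(-7) - 2*(-7) = -135
h_7 = 3*(-135) + 2*(-45) - 2*(-7) = -481
h_8 = 3*(-481) + 2*(-135) - 2*(-45) = -1623
h_9 = 3*(-1623) + 2*(-481) - 2*(-135) = -5561

-5561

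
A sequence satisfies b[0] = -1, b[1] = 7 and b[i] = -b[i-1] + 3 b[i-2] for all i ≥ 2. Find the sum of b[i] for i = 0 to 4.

b[2] = -7 + 3*(-1) = -10
b[3] = -(-10) + 3*7 = 31
b[4] = -31 + 3*(-10) = -61
Sum = (-1) + 7 + (-10) + 31 + (-61) = -34

-34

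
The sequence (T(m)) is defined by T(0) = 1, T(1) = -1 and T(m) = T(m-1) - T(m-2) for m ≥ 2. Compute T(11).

2

T(2) = (-1) - 1 = -2
T(3) = (-2) - (-1) = -1
T(4) = (-1) - (-2) = 1
T(5) = 1 - (-1) = 2
T(6) = 2 - 1 = 1
T(7) = 1 - 2 = -1
T(8) = (-1) - 1 = -2
T(9) = (-2) - (-1) = -1
T(10) = (-1) - (-2) = 1
T(11) = 1 - (-1) = 2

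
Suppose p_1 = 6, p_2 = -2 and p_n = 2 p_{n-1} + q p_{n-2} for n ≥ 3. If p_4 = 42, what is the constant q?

5

p_3 = -4 + 6q
p_4 = -8 + 10q
So -8 + 10q = 42, giving q = 5.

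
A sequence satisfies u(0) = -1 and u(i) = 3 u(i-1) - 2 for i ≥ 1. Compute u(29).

The fixed point is -2/(1 - 3) = 1, so u(i) - 1 = 3(u(i-1) - 1).
Hence u(i) = -2·3^i + 1.
u(29) = -2·3^{29} + 1 = -2·68630377364883 + 1 = -137260754729765.

-137260754729765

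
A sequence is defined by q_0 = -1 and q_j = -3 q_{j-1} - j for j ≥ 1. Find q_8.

q_1 = -3·(-1) - 1 = 2
q_2 = -3·2 - 2 = -8
q_3 = -3·(-8) - 3 = 21
q_4 = -3·21 - 4 = -67
q_5 = -3·(-67) - 5 = 196
q_6 = -3·196 - 6 = -594
q_7 = -3·(-594) - 7 = 1775
q_8 = -3·1775 - 8 = -5333

-5333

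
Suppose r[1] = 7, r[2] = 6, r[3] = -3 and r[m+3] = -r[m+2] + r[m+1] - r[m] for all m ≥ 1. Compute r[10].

186

r[4] = -(-3) + 6 - 7 = 2
r[5] = -2 + (-3) - 6 = -11
r[6] = -(-11) + 2 - (-3) = 16
r[7] = -16 + (-11) - 2 = -29
r[8] = -(-29) + 16 - (-11) = 56
r[9] = -56 + (-29) - 16 = -101
r[10] = -(-101) + 56 - (-29) = 186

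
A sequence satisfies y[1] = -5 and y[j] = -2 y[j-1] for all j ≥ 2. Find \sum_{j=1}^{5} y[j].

-55

y[2] = -2·(-5) = 10
y[3] = -2·10 = -20
y[4] = -2·(-20) = 40
y[5] = -2·40 = -80
Sum = (-5) + 10 + (-20) + 40 + (-80) = -55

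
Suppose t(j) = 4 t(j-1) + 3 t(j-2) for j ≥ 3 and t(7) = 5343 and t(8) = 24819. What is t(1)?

9

Rearranging, t(j-2) = (t(j) - 4 t(j-1)) / 3.
t(6) = (24819 - 4·5343) / 3 = 3447/3 = 1149
t(5) = (5343 - 4·1149) / 3 = 747/3 = 249
t(4) = (1149 - 4·249) / 3 = 153/3 = 51
t(3) = (249 - 4·51) / 3 = 45/3 = 15
t(2) = (51 - 4·15) / 3 = -9/3 = -3
t(1) = (15 - 4·(-3)) / 3 = 27/3 = 9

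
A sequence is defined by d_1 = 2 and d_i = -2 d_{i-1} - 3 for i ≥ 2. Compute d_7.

191

d_2 = -2(2) - 3 = -7
d_3 = -2(-7) - 3 = 11
d_4 = -2(11) - 3 = -25
d_5 = -2(-25) - 3 = 47
d_6 = -2(47) - 3 = -97
d_7 = -2(-97) - 3 = 191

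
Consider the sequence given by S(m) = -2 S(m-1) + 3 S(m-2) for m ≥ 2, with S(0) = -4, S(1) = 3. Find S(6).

S(2) = -2(3) + 3(-4) = -18
S(3) = -2(-18) + 3(3) = 45
S(4) = -2(45) + 3(-18) = -144
S(5) = -2(-144) + 3(45) = 423
S(6) = -2(423) + 3(-144) = -1278

-1278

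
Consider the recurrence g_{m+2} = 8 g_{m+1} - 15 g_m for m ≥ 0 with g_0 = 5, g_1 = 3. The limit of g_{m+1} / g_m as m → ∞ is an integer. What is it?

The characteristic equation is r^2 - 8r + 15 = 0, which factors as (r - 5)(r - 3) = 0.
So the roots are 5 and 3. Since |5| > |3| and the coefficient of 5^m is non-zero, the ratio tends to 5.

5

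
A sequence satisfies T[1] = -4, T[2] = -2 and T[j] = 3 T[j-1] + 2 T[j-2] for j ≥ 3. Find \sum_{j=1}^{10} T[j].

-132030

T[3] = 3(-2) + 2(-4) = -14
T[4] = 3(-14) + 2(-2) = -46
T[5] = 3(-46) + 2(-14) = -166
T[6] = 3(-166) + 2(-46) = -590
T[7] = 3(-590) + 2(-166) = -2102
T[8] = 3(-2102) + 2(-590) = -7486
T[9] = 3(-7486) + 2(-2102) = -26662
T[10] = 3(-26662) + 2(-7486) = -94958
Sum = (-4) + (-2) + (-14) + (-46) + (-166) + (-590) + (-2102) + (-7486) + (-26662) + (-94958) = -132030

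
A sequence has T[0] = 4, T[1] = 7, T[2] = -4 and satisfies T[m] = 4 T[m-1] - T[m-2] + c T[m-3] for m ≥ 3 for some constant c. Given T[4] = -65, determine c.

T[3] = -23 + 4c
T[4] = -88 + 23c
So -88 + 23c = -65, giving c = 1.

1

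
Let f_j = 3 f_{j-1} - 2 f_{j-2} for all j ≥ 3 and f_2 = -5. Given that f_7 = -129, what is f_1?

Let f_1 = v.
f_3 = -15 - 2v
f_4 = -35 - 6v
f_5 = -75 - 14v
f_6 = -155 - 30v
f_7 = -315 - 62v
So -315 - 62v = -129, giving v = -3.

-3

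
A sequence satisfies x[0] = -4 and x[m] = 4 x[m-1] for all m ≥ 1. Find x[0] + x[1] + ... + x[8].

-349524

x[1] = 4*(-4) = -16
x[2] = 4*(-16) = -64
x[3] = 4*(-64) = -256
x[4] = 4*(-256) = -1024
x[5] = 4*(-1024) = -4096
x[6] = 4*(-4096) = -16384
x[7] = 4*(-16384) = -65536
x[8] = 4*(-65536) = -262144
Sum = (-4) + (-16) + (-64) + (-256) + (-1024) + (-4096) + (-16384) + (-65536) + (-262144) = -349524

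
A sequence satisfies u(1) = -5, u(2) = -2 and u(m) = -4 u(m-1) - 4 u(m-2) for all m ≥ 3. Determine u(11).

u(3) = -4·(-2) - 4·(-5) = 28
u(4) = -4·28 - 4·(-2) = -104
u(5) = -4·(-104) - 4·28 = 304
u(6) = -4·304 - 4·(-104) = -800
u(7) = -4·(-800) - 4·304 = 1984
u(8) = -4·1984 - 4·(-800) = -4736
u(9) = -4·(-4736) - 4·1984 = 11008
u(10) = -4·11008 - 4·(-4736) = -25088
u(11) = -4·(-25088) - 4·11008 = 56320

56320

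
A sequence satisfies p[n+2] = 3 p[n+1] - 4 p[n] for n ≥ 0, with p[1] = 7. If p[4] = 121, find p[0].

Let p[0] = v.
p[2] = 21 - 4v
p[3] = 35 - 12v
p[4] = 21 - 20v
So 21 - 20v = 121, giving v = -5.

-5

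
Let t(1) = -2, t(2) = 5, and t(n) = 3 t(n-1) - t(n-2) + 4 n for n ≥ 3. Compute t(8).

5509

t(3) = 3(5) - (-2) + 12 = 29
t(4) = 3(29) - 5 + 16 = 98
t(5) = 3(98) - 29 + 20 = 285
t(6) = 3(285) - 98 + 24 = 781
t(7) = 3(781) - 285 + 28 = 2086
t(8) = 3(2086) - 781 + 32 = 5509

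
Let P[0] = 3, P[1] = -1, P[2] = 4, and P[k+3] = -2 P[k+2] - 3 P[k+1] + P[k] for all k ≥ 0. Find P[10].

P[3] = -2(4) - 3(-1) + 3 = -2
P[4] = -2(-2) - 3(4) + (-1) = -9
P[5] = -2(-9) - 3(-2) + 4 = 28
P[6] = -2(28) - 3(-9) + (-2) = -31
P[7] = -2(-31) - 3(28) + (-9) = -31
P[8] = -2(-31) - 3(-31) + 28 = 183
P[9] = -2(183) - 3(-31) + (-31) = -304
P[10] = -2(-304) - 3(183) + (-31) = 28

28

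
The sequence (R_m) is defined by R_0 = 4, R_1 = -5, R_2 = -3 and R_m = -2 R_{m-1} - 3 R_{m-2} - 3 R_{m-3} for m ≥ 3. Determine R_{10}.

177

R_3 = -2(-3) - 3(-5) - 3(4) = 9
R_4 = -2(9) - 3(-3) - 3(-5) = 6
R_5 = -2(6) - 3(9) - 3(-3) = -30
R_6 = -2(-30) - 3(6) - 3(9) = 15
R_7 = -2(15) - 3(-30) - 3(6) = 42
R_8 = -2(42) - 3(15) - 3(-30) = -39
R_9 = -2(-39) - 3(42) - 3(15) = -93
R_{10} = -2(-93) - 3(-39) - 3(42) = 177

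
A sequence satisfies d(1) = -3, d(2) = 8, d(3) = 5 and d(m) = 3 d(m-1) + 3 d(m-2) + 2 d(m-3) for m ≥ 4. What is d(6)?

499

d(4) = 3·5 + 3·8 + 2·(-3) = 33
d(5) = 3·33 + 3·5 + 2·8 = 130
d(6) = 3·130 + 3·33 + 2·5 = 499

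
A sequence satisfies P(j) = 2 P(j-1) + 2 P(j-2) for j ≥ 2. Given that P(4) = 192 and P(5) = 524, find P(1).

Rearranging, P(j-2) = (P(j) - 2 P(j-1)) / 2.
P(3) = (524 - 2(192)) / 2 = 140/2 = 70
P(2) = (192 - 2(70)) / 2 = 52/2 = 26
P(1) = (70 - 2(26)) / 2 = 18/2 = 9

9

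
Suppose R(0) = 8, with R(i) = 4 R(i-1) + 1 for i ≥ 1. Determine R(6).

34133

R(1) = 4(8) + 1 = 33
R(2) = 4(33) + 1 = 133
R(3) = 4(133) + 1 = 533
R(4) = 4(533) + 1 = 2133
R(5) = 4(2133) + 1 = 8533
R(6) = 4(8533) + 1 = 34133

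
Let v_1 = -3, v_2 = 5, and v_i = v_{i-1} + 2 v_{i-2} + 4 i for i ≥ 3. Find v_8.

v_3 = 5 + 2(-3) + 12 = 11
v_4 = 11 + 2(5) + 16 = 37
v_5 = 37 + 2(11) + 20 = 79
v_6 = 79 + 2(37) + 24 = 177
v_7 = 177 + 2(79) + 28 = 363
v_8 = 363 + 2(177) + 32 = 749

749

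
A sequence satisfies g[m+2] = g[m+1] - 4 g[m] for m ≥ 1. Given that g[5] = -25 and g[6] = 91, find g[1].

2

Rearranging, g[m-2] = (g[m] - g[m-1]) / -4.
g[4] = (91 - (-25)) / -4 = 116/-4 = -29
g[3] = (-25 - (-29)) / -4 = 4/-4 = -1
g[2] = (-29 - (-1)) / -4 = -28/-4 = 7
g[1] = (-1 - 7) / -4 = -8/-4 = 2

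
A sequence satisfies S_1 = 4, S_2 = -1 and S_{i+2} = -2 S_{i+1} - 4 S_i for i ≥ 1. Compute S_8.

-64

S_3 = -2(-1) - 4(4) = -14
S_4 = -2(-14) - 4(-1) = 32
S_5 = -2(32) - 4(-14) = -8
S_6 = -2(-8) - 4(32) = -112
S_7 = -2(-112) - 4(-8) = 256
S_8 = -2(256) - 4(-112) = -64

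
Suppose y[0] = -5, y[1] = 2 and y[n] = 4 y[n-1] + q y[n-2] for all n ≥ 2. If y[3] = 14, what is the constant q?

y[2] = 8 - 5q
y[3] = 32 - 18q
So 32 - 18q = 14, giving q = 1.

1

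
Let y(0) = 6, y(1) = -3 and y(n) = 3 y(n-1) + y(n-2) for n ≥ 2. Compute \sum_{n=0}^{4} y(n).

-51

y(2) = 3*(-3) + 6 = -3
y(3) = 3*(-3) + (-3) = -12
y(4) = 3*(-12) + (-3) = -39
Sum = 6 + (-3) + (-3) + (-12) + (-39) = -51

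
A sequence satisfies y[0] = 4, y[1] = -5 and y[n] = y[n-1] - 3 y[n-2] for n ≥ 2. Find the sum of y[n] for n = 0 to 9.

544

y[2] = (-5) - 3*4 = -17
y[3] = (-17) - 3*(-5) = -2
y[4] = (-2) - 3*(-17) = 49
y[5] = 49 - 3*(-2) = 55
y[6] = 55 - 3*49 = -92
y[7] = (-92) - 3*55 = -257
y[8] = (-257) - 3*(-92) = 19
y[9] = 19 - 3*(-257) = 790
Sum = 4 + (-5) + (-17) + (-2) + 49 + 55 + (-92) + (-257) + 19 + 790 = 544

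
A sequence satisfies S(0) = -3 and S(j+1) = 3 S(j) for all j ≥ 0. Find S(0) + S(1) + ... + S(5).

-1092

S(1) = 3(-3) = -9
S(2) = 3(-9) = -27
S(3) = 3(-27) = -81
S(4) = 3(-81) = -243
S(5) = 3(-243) = -729
Sum = (-3) + (-9) + (-27) + (-81) + (-243) + (-729) = -1092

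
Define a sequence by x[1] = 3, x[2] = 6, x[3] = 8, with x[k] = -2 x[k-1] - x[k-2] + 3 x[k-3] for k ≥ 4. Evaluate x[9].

x[4] = -2·8 - 6 + 3·3 = -13
x[5] = -2·(-13) - 8 + 3·6 = 36
x[6] = -2·36 - (-13) + 3·8 = -35
x[7] = -2·(-35) - 36 + 3·(-13) = -5
x[8] = -2·(-5) - (-35) + 3·36 = 153
x[9] = -2·153 - (-5) + 3·(-35) = -406

-406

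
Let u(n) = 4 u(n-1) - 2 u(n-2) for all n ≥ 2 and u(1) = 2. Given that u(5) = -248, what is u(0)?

6

Let u(0) = y.
u(2) = 8 - 2y
u(3) = 28 - 8y
u(4) = 96 - 28y
u(5) = 328 - 96y
So 328 - 96y = -248, giving y = 6.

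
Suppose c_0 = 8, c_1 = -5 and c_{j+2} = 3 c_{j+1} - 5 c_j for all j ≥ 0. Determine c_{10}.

-40105

c_2 = 3*(-5) - 5*8 = -55
c_3 = 3*(-55) - 5*(-5) = -140
c_4 = 3*(-140) - 5*(-55) = -145
c_5 = 3*(-145) - 5*(-140) = 265
c_6 = 3*265 - 5*(-145) = 1520
c_7 = 3*1520 - 5*265 = 3235
c_8 = 3*3235 - 5*1520 = 2105
c_9 = 3*2105 - 5*3235 = -9860
c_{10} = 3*(-9860) - 5*2105 = -40105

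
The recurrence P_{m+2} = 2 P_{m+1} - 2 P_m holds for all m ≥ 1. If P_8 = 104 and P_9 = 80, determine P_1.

Rearranging, P_{m-2} = (P_m - 2 P_{m-1}) / -2.
P_7 = (80 - 2*104) / -2 = -128/-2 = 64
P_6 = (104 - 2*64) / -2 = -24/-2 = 12
P_5 = (64 - 2*12) / -2 = 40/-2 = -20
P_4 = (12 - 2*(-20)) / -2 = 52/-2 = -26
P_3 = (-20 - 2*(-26)) / -2 = 32/-2 = -16
P_2 = (-26 - 2*(-16)) / -2 = 6/-2 = -3
P_1 = (-16 - 2*(-3)) / -2 = -10/-2 = 5

5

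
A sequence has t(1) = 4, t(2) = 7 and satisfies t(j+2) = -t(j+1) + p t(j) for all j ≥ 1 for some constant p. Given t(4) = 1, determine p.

t(3) = -7 + 4p
t(4) = 7 + 3p
So 7 + 3p = 1, giving p = -2.

-2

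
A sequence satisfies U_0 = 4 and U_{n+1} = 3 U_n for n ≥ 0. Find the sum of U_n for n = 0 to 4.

U_1 = 3·4 = 12
U_2 = 3·12 = 36
U_3 = 3·36 = 108
U_4 = 3·108 = 324
Sum = 4 + 12 + 36 + 108 + 324 = 484

484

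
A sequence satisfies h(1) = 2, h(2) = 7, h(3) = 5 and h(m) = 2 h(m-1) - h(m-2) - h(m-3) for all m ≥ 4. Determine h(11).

h(4) = 2·5 - 7 - 2 = 1
h(5) = 2·1 - 5 - 7 = -10
h(6) = 2·(-10) - 1 - 5 = -26
h(7) = 2·(-26) - (-10) - 1 = -43
h(8) = 2·(-43) - (-26) - (-10) = -50
h(9) = 2·(-50) - (-43) - (-26) = -31
h(10) = 2·(-31) - (-50) - (-43) = 31
h(11) = 2·31 - (-31) - (-50) = 143

143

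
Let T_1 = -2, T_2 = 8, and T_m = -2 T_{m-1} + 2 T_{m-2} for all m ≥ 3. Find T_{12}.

T_3 = -2(8) + 2(-2) = -20
T_4 = -2(-20) + 2(8) = 56
T_5 = -2(56) + 2(-20) = -152
T_6 = -2(-152) + 2(56) = 416
T_7 = -2(416) + 2(-152) = -1136
T_8 = -2(-1136) + 2(416) = 3104
T_9 = -2(3104) + 2(-1136) = -8480
T_{10} = -2(-8480) + 2(3104) = 23168
T_{11} = -2(23168) + 2(-8480) = -63296
T_{12} = -2(-63296) + 2(23168) = 172928

172928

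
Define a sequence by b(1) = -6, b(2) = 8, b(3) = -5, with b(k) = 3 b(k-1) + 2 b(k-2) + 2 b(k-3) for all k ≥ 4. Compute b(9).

b(4) = 3*(-5) + 2*8 + 2*(-6) = -11
b(5) = 3*(-11) + 2*(-5) + 2*8 = -27
b(6) = 3*(-27) + 2*(-11) + 2*(-5) = -113
b(7) = 3*(-113) + 2*(-27) + 2*(-11) = -415
b(8) = 3*(-415) + 2*(-113) + 2*(-27) = -1525
b(9) = 3*(-1525) + 2*(-415) + 2*(-113) = -5631

-5631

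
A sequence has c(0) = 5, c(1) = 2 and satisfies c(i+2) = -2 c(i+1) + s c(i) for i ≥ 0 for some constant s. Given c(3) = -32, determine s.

5

c(2) = -4 + 5s
c(3) = 8 - 8s
So 8 - 8s = -32, giving s = 5.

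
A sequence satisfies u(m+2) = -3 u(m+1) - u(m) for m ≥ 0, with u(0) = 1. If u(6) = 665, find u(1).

Let u(1) = w.
u(2) = -1 - 3w
u(3) = 3 + 8w
u(4) = -8 - 21w
u(5) = 21 + 55w
u(6) = -55 - 144w
So -55 - 144w = 665, giving w = -5.

-5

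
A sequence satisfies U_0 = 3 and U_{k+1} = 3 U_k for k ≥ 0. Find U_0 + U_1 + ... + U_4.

363

U_1 = 3·3 = 9
U_2 = 3·9 = 27
U_3 = 3·27 = 81
U_4 = 3·81 = 243
Sum = 3 + 9 + 27 + 81 + 243 = 363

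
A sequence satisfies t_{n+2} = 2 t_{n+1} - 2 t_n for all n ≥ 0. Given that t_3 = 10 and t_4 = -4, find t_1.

Rearranging, t_{n-2} = (t_n - 2 t_{n-1}) / -2.
t_2 = (-4 - 2*10) / -2 = -24/-2 = 12
t_1 = (10 - 2*12) / -2 = -14/-2 = 7

7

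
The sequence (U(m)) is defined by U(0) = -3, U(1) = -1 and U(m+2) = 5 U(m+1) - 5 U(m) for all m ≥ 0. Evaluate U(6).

U(2) = 5(-1) - 5(-3) = 10
U(3) = 5(10) - 5(-1) = 55
U(4) = 5(55) - 5(10) = 225
U(5) = 5(225) - 5(55) = 850
U(6) = 5(850) - 5(225) = 3125

3125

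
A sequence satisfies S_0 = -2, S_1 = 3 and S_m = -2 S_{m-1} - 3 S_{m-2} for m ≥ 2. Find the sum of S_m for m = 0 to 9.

S_2 = -2(3) - 3(-2) = 0
S_3 = -2(0) - 3(3) = -9
S_4 = -2(-9) - 3(0) = 18
S_5 = -2(18) - 3(-9) = -9
S_6 = -2(-9) - 3(18) = -36
S_7 = -2(-36) - 3(-9) = 99
S_8 = -2(99) - 3(-36) = -90
S_9 = -2(-90) - 3(99) = -117
Sum = (-2) + 3 + 0 + (-9) + 18 + (-9) + (-36) + 99 + (-90) + (-117) = -143

-143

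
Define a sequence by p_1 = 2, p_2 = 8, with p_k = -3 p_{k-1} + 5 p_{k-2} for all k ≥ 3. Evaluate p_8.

23752

p_3 = -3*8 + 5*2 = -14
p_4 = -3*(-14) + 5*8 = 82
p_5 = -3*82 + 5*(-14) = -316
p_6 = -3*(-316) + 5*82 = 1358
p_7 = -3*1358 + 5*(-316) = -5654
p_8 = -3*(-5654) + 5*1358 = 23752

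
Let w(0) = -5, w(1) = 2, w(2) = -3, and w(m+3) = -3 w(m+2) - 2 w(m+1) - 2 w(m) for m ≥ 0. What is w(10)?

-10499

w(3) = -3(-3) - 2(2) - 2(-5) = 15
w(4) = -3(15) - 2(-3) - 2(2) = -43
w(5) = -3(-43) - 2(15) - 2(-3) = 105
w(6) = -3(105) - 2(-43) - 2(15) = -259
w(7) = -3(-259) - 2(105) - 2(-43) = 653
w(8) = -3(653) - 2(-259) - 2(105) = -1651
w(9) = -3(-1651) - 2(653) - 2(-259) = 4165
w(10) = -3(4165) - 2(-1651) - 2(653) = -10499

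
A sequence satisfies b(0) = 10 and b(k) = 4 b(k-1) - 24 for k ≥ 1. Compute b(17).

34359738376

The fixed point is -24/(1 - 4) = 8, so b(k) - 8 = 4(b(k-1) - 8).
Hence b(k) = 2·4^k + 8.
b(17) = 2·4^{17} + 8 = 2·17179869184 + 8 = 34359738376.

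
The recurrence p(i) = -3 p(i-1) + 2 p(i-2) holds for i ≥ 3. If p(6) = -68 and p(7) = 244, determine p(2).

4

Rearranging, p(i-2) = (p(i) + 3 p(i-1)) / 2.
p(5) = (244 + 3(-68)) / 2 = 40/2 = 20
p(4) = (-68 + 3(20)) / 2 = -8/2 = -4
p(3) = (20 + 3(-4)) / 2 = 8/2 = 4
p(2) = (-4 + 3(4)) / 2 = 8/2 = 4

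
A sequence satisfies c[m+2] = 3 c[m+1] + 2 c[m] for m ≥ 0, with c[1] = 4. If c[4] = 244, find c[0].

4

Let c[0] = w.
c[2] = 12 + 2w
c[3] = 44 + 6w
c[4] = 156 + 22w
So 156 + 22w = 244, giving w = 4.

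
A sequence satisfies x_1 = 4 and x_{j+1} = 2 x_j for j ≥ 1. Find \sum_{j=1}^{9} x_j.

2044

x_2 = 2·4 = 8
x_3 = 2·8 = 16
x_4 = 2·16 = 32
x_5 = 2·32 = 64
x_6 = 2·64 = 128
x_7 = 2·128 = 256
x_8 = 2·256 = 512
x_9 = 2·512 = 1024
Sum = 4 + 8 + 16 + 32 + 64 + 128 + 256 + 512 + 1024 = 2044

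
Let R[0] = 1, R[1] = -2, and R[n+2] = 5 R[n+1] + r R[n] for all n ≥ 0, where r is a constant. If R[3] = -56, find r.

-2

R[2] = -10 + r
R[3] = -50 + 3r
So -50 + 3r = -56, giving r = -2.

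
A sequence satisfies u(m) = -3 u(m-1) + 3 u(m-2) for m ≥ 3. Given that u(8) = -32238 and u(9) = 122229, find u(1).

Rearranging, u(m-2) = (u(m) + 3 u(m-1)) / 3.
u(7) = (122229 + 3(-32238)) / 3 = 25515/3 = 8505
u(6) = (-32238 + 3(8505)) / 3 = -6723/3 = -2241
u(5) = (8505 + 3(-2241)) / 3 = 1782/3 = 594
u(4) = (-2241 + 3(594)) / 3 = -459/3 = -153
u(3) = (594 + 3(-153)) / 3 = 135/3 = 45
u(2) = (-153 + 3(45)) / 3 = -18/3 = -6
u(1) = (45 + 3(-6)) / 3 = 27/3 = 9

9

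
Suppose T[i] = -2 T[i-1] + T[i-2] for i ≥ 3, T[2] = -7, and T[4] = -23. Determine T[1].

Let T[1] = z.
T[3] = 14 + z
T[4] = -35 - 2z
So -35 - 2z = -23, giving z = -6.

-6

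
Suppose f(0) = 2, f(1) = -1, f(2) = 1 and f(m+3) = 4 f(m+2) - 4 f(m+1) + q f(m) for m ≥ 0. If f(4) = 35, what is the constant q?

f(3) = 8 + 2q
f(4) = 28 + 7q
So 28 + 7q = 35, giving q = 1.

1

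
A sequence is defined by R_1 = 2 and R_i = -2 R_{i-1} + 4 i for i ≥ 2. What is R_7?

-4

R_2 = -2(2) + 8 = 4
R_3 = -2(4) + 12 = 4
R_4 = -2(4) + 16 = 8
R_5 = -2(8) + 20 = 4
R_6 = -2(4) + 24 = 16
R_7 = -2(16) + 28 = -4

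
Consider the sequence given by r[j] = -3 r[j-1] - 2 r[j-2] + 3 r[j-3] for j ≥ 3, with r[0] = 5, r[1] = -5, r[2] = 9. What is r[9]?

r[3] = -3·9 - 2·(-5) + 3·5 = -2
r[4] = -3·(-2) - 2·9 + 3·(-5) = -27
r[5] = -3·(-27) - 2·(-2) + 3·9 = 112
r[6] = -3·112 - 2·(-27) + 3·(-2) = -288
r[7] = -3·(-288) - 2·112 + 3·(-27) = 559
r[8] = -3·559 - 2·(-288) + 3·112 = -765
r[9] = -3·(-765) - 2·559 + 3·(-288) = 313

313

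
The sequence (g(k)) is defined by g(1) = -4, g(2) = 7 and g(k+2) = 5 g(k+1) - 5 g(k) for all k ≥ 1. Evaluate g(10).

595000

g(3) = 5·7 - 5·(-4) = 55
g(4) = 5·55 - 5·7 = 240
g(5) = 5·240 - 5·55 = 925
g(6) = 5·925 - 5·240 = 3425
g(7) = 5·3425 - 5·925 = 12500
g(8) = 5·12500 - 5·3425 = 45375
g(9) = 5·45375 - 5·12500 = 164375
g(10) = 5·164375 - 5·45375 = 595000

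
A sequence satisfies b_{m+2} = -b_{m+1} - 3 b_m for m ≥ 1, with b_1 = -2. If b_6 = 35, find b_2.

Let b_2 = v.
b_3 = 6 - v
b_4 = -6 - 2v
b_5 = -12 + 5v
b_6 = 30 + v
So 30 + v = 35, giving v = 5.

5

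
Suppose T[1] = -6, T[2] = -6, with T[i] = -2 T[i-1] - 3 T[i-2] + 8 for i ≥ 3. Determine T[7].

T[3] = -2·(-6) - 3·(-6) + 8 = 38
T[4] = -2·38 - 3·(-6) + 8 = -50
T[5] = -2·(-50) - 3·38 + 8 = -6
T[6] = -2·(-6) - 3·(-50) + 8 = 170
T[7] = -2·170 - 3·(-6) + 8 = -314

-314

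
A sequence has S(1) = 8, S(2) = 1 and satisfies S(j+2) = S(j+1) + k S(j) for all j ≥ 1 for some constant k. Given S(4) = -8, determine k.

-1

S(3) = 1 + 8k
S(4) = 1 + 9k
So 1 + 9k = -8, giving k = -1.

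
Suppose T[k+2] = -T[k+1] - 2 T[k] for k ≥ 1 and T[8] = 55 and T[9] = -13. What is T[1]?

Rearranging, T[k-2] = (T[k] + T[k-1]) / -2.
T[7] = (-13 + 55) / -2 = 42/-2 = -21
T[6] = (55 + (-21)) / -2 = 34/-2 = -17
T[5] = (-21 + (-17)) / -2 = -38/-2 = 19
T[4] = (-17 + 19) / -2 = 2/-2 = -1
T[3] = (19 + (-1)) / -2 = 18/-2 = -9
T[2] = (-1 + (-9)) / -2 = -10/-2 = 5
T[1] = (-9 + 5) / -2 = -4/-2 = 2

2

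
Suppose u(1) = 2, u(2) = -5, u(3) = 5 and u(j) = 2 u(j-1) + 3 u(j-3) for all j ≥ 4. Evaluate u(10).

2104

u(4) = 2·5 + 3·2 = 16
u(5) = 2·16 + 3·(-5) = 17
u(6) = 2·17 + 3·5 = 49
u(7) = 2·49 + 3·16 = 146
u(8) = 2·146 + 3·17 = 343
u(9) = 2·343 + 3·49 = 833
u(10) = 2·833 + 3·146 = 2104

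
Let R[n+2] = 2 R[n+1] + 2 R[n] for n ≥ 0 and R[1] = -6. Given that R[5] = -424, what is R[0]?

-5

Let R[0] = z.
R[2] = -12 + 2z
R[3] = -36 + 4z
R[4] = -96 + 12z
R[5] = -264 + 32z
So -264 + 32z = -424, giving z = -5.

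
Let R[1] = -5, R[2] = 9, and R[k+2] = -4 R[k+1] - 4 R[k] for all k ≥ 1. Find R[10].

256

R[3] = -4·9 - 4·(-5) = -16
R[4] = -4·(-16) - 4·9 = 28
R[5] = -4·28 - 4·(-16) = -48
R[6] = -4·(-48) - 4·28 = 80
R[7] = -4·80 - 4·(-48) = -128
R[8] = -4·(-128) - 4·80 = 192
R[9] = -4·192 - 4·(-128) = -256
R[10] = -4·(-256) - 4·192 = 256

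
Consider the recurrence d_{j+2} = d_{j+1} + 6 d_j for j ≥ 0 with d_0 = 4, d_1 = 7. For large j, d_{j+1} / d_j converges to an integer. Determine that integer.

3

The characteristic equation is r^2 - r - 6 = 0, which factors as (r - 3)(r + 2) = 0.
So the roots are 3 and -2. Since |3| > |-2| and the coefficient of 3^j is non-zero, the ratio tends to 3.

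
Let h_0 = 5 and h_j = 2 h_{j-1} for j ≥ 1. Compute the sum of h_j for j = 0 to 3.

h_1 = 2(5) = 10
h_2 = 2(10) = 20
h_3 = 2(20) = 40
Sum = 5 + 10 + 20 + 40 = 75

75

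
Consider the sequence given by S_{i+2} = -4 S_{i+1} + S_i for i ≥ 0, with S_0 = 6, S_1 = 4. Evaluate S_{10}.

S_2 = -4*4 + 6 = -10
S_3 = -4*(-10) + 4 = 44
S_4 = -4*44 + (-10) = -186
S_5 = -4*(-186) + 44 = 788
S_6 = -4*788 + (-186) = -3338
S_7 = -4*(-3338) + 788 = 14140
S_8 = -4*14140 + (-3338) = -59898
S_9 = -4*(-59898) + 14140 = 253732
S_{10} = -4*253732 + (-59898) = -1074826

-1074826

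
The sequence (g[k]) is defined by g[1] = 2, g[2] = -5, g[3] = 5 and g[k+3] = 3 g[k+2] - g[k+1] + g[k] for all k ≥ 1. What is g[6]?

151

g[4] = 3(5) - (-5) + 2 = 22
g[5] = 3(22) - 5 + (-5) = 56
g[6] = 3(56) - 22 + 5 = 151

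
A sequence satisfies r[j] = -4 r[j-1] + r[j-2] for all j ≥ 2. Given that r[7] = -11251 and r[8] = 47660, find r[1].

-3

Rearranging, r[j-2] = r[j] + 4 r[j-1].
r[6] = 47660 + 4*(-11251) = 2656
r[5] = -11251 + 4*2656 = -627
r[4] = 2656 + 4*(-627) = 148
r[3] = -627 + 4*148 = -35
r[2] = 148 + 4*(-35) = 8
r[1] = -35 + 4*8 = -3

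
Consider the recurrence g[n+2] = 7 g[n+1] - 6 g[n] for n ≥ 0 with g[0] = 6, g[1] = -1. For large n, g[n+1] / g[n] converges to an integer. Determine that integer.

6

The characteristic equation is r^2 - 7r + 6 = 0, which factors as (r - 6)(r - 1) = 0.
So the roots are 6 and 1. Since |6| > |1| and the coefficient of 6^n is non-zero, the ratio tends to 6.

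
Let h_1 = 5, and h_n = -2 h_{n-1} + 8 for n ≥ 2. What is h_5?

h_2 = -2·5 + 8 = -2
h_3 = -2·(-2) + 8 = 12
h_4 = -2·12 + 8 = -16
h_5 = -2·(-16) + 8 = 40

40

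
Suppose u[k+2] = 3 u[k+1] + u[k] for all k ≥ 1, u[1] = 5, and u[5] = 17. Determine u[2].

-1

Let u[2] = x.
u[3] = 5 + 3x
u[4] = 15 + 10x
u[5] = 50 + 33x
So 50 + 33x = 17, giving x = -1.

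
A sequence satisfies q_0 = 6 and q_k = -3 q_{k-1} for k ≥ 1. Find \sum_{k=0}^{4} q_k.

q_1 = -3(6) = -18
q_2 = -3(-18) = 54
q_3 = -3(54) = -162
q_4 = -3(-162) = 486
Sum = 6 + (-18) + 54 + (-162) + 486 = 366

366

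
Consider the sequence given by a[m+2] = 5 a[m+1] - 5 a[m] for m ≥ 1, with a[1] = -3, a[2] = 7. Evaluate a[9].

146250

a[3] = 5(7) - 5(-3) = 50
a[4] = 5(50) - 5(7) = 215
a[5] = 5(215) - 5(50) = 825
a[6] = 5(825) - 5(215) = 3050
a[7] = 5(3050) - 5(825) = 11125
a[8] = 5(11125) - 5(3050) = 40375
a[9] = 5(40375) - 5(11125) = 146250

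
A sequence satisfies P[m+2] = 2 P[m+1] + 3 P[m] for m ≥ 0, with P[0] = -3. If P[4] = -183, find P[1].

-6

Let P[1] = v.
P[2] = -9 + 2v
P[3] = -18 + 7v
P[4] = -63 + 20v
So -63 + 20v = -183, giving v = -6.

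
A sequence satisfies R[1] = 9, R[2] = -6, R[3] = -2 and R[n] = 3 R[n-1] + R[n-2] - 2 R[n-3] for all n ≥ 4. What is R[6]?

R[4] = 3(-2) + (-6) - 2(9) = -30
R[5] = 3(-30) + (-2) - 2(-6) = -80
R[6] = 3(-80) + (-30) - 2(-2) = -266

-266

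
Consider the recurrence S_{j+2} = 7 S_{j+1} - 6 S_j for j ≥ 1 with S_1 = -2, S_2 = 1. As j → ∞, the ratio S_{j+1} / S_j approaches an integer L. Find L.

The characteristic equation is r^2 - 7r + 6 = 0, which factors as (r - 6)(r - 1) = 0.
So the roots are 6 and 1. Since |6| > |1| and the coefficient of 6^j is non-zero, the ratio tends to 6.

6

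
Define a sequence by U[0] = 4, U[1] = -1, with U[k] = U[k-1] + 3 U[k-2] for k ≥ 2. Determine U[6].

188

U[2] = (-1) + 3·4 = 11
U[3] = 11 + 3·(-1) = 8
U[4] = 8 + 3·11 = 41
U[5] = 41 + 3·8 = 65
U[6] = 65 + 3·41 = 188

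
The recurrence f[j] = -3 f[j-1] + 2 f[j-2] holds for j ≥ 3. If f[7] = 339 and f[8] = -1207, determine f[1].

3

Rearranging, f[j-2] = (f[j] + 3 f[j-1]) / 2.
f[6] = (-1207 + 3·339) / 2 = -190/2 = -95
f[5] = (339 + 3·(-95)) / 2 = 54/2 = 27
f[4] = (-95 + 3·27) / 2 = -14/2 = -7
f[3] = (27 + 3·(-7)) / 2 = 6/2 = 3
f[2] = (-7 + 3·3) / 2 = 2/2 = 1
f[1] = (3 + 3·1) / 2 = 6/2 = 3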